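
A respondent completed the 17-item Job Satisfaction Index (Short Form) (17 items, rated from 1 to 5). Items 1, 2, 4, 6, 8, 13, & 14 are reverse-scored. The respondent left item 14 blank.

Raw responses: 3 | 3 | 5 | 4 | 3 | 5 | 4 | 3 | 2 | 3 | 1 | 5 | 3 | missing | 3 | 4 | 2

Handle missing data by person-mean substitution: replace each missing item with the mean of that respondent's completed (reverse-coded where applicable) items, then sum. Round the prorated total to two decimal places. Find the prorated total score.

49.94

Reverse-coded (reversed = (1+5) − raw = 6 − raw):
  item 1: 6 − 3 = 3
  item 2: 6 − 3 = 3
  item 4: 6 − 4 = 2
  item 6: 6 − 5 = 1
  item 8: 6 − 3 = 3
  item 13: 6 − 3 = 3
Completed scored items (16 of 17): 3, 3, 5, 2, 3, 1, 4, 3, 2, 3, 1, 5, 3, 3, 4, 2; sum = 47.
Person mean = 47 / 16 ≈ 2.9375
Prorated total = (47 / 16) × 17 = 49.94 (to 2 dp)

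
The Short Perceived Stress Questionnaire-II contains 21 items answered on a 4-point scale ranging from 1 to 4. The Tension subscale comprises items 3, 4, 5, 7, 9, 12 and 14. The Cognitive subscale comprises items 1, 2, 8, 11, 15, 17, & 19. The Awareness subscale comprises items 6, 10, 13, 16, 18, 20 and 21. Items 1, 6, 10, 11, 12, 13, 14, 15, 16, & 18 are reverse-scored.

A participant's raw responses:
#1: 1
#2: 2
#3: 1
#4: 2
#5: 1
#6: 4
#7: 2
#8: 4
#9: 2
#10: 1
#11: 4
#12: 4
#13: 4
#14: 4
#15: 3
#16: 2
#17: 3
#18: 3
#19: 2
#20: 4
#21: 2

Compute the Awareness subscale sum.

17

Awareness items: 6, 10, 13, 16, 18, 20, 21.
Of these, items 6, 10, 13, 16, and 18 are reverse-scored; reverse-coded value = 5 − response.
  item 6: 5 − 4 = 1
  item 10: 5 − 1 = 4
  item 13: 5 − 4 = 1
  item 16: 5 − 2 = 3
  item 18: 5 − 3 = 2
  item 20: 4
  item 21: 2
Sum = 1 + 4 + 1 + 3 + 2 + 4 + 2 = 17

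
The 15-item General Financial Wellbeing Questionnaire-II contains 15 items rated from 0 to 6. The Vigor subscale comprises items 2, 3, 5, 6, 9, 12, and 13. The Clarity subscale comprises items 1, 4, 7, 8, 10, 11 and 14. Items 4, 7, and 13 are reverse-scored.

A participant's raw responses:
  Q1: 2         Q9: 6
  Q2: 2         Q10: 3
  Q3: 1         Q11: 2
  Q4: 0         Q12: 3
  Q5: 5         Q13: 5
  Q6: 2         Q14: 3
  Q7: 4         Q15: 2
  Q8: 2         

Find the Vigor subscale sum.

Vigor items: 2, 3, 5, 6, 9, 12, 13.
Of these, item 13 is reverse-scored; reverse-coded value = 6 − response.
  item 2: 2
  item 3: 1
  item 5: 5
  item 6: 2
  item 9: 6
  item 12: 3
  item 13: 6 − 5 = 1
Sum = 2 + 1 + 5 + 2 + 6 + 3 + 1 = 20

20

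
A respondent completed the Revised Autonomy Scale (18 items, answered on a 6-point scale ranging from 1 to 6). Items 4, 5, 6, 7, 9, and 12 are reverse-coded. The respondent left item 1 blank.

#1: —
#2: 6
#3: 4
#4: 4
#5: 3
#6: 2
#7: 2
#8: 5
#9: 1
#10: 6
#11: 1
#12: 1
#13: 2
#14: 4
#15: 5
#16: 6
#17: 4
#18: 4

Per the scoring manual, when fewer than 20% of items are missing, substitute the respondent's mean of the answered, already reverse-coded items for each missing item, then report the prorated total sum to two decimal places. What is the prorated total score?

80.47

Reverse-coded (reverse-coded value = 7 − response):
  item 4: 7 − 4 = 3
  item 5: 7 − 3 = 4
  item 6: 7 − 2 = 5
  item 7: 7 − 2 = 5
  item 9: 7 − 1 = 6
  item 12: 7 − 1 = 6
Completed scored items (17 of 18): 6, 4, 3, 4, 5, 5, 5, 6, 6, 1, 6, 2, 4, 5, 6, 4, 4; sum = 76.
Person mean = 76 / 17 ≈ 4.4706
Prorated total = (76 / 17) × 18 = 80.47 (to 2 dp)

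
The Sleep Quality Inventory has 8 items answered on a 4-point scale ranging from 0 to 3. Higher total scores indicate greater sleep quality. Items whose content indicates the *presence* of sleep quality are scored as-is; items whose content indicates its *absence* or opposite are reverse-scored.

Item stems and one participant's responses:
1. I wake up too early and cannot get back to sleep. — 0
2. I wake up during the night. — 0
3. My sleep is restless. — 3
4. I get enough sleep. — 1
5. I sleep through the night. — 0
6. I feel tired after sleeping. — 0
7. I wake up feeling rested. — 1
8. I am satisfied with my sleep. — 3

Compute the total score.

14

Items 1, 2, 3, 6 describe the absence/opposite of sleep quality → reverse-score.
reversed = (0+3) − raw = 3 − raw.
  item 1: 3 − 0 = 3
  item 2: 3 − 0 = 3
  item 3: 3 − 3 = 0
  item 4: 1
  item 5: 0
  item 6: 3 − 0 = 3
  item 7: 1
  item 8: 3
Total = 3 + 3 + 0 + 1 + 0 + 3 + 1 + 3 = 14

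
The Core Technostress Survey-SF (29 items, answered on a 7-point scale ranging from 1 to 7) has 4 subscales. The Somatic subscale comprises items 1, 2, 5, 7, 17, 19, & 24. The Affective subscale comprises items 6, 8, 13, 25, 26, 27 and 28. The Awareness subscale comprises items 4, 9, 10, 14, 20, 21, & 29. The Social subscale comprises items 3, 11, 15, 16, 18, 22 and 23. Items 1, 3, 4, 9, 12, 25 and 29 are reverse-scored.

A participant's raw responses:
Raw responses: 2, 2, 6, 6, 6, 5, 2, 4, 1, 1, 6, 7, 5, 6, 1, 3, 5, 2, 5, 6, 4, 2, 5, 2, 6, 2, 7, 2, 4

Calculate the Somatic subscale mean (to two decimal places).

Somatic items: 1, 2, 5, 7, 17, 19, 24.
Of these, item 1 is reverse-scored; on a 1–7 scale, reversed = 8 − raw.
  item 1: 8 − 2 = 6
  item 2: 2
  item 5: 6
  item 7: 2
  item 17: 5
  item 19: 5
  item 24: 2
Sum = 6 + 2 + 6 + 2 + 5 + 5 + 2 = 28
Mean = 28 / 7 = 4.00

4.00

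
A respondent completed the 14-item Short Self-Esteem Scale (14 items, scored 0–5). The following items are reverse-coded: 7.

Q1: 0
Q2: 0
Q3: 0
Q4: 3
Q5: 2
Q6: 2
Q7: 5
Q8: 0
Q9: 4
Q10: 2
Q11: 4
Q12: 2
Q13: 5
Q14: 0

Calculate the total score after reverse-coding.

24

Raw sum = 29. Reverse-coded items: 7; their raw sum = 5.
Each reversal replaces raw with 5 − raw, changing the total by 5 − 2·raw per item.
Total = 29 + 1·5 − 2·5 = 29 + 5 − 10 = 24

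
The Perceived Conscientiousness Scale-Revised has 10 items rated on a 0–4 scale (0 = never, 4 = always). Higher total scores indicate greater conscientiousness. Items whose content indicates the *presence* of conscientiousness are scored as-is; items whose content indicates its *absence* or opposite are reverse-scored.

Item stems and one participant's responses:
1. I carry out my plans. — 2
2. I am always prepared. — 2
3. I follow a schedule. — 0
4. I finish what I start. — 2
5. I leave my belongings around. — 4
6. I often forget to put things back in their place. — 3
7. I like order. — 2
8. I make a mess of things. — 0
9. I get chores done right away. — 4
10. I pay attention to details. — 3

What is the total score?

20

Items 5, 6, 8 describe the absence/opposite of conscientiousness → reverse-score.
reversed = (0+4) − raw = 4 − raw.
  item 1: 2
  item 2: 2
  item 3: 0
  item 4: 2
  item 5: 4 − 4 = 0
  item 6: 4 − 3 = 1
  item 7: 2
  item 8: 4 − 0 = 4
  item 9: 4
  item 10: 3
Total = 2 + 2 + 0 + 2 + 0 + 1 + 2 + 4 + 4 + 3 = 20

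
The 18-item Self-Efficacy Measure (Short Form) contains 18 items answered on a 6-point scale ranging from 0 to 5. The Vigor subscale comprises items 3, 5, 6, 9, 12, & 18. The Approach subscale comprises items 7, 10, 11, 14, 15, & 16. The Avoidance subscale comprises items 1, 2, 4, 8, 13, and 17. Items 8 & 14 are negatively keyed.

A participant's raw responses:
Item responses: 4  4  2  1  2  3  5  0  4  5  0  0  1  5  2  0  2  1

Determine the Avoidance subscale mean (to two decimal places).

2.83

Avoidance items: 1, 2, 4, 8, 13, 17.
Of these, item 8 is negatively keyed; on a 0–5 scale, reversed = 5 − raw.
  item 1: 4
  item 2: 4
  item 4: 1
  item 8: 5 − 0 = 5
  item 13: 1
  item 17: 2
Sum = 4 + 4 + 1 + 5 + 1 + 2 = 17
Mean = 17 / 6 = 2.83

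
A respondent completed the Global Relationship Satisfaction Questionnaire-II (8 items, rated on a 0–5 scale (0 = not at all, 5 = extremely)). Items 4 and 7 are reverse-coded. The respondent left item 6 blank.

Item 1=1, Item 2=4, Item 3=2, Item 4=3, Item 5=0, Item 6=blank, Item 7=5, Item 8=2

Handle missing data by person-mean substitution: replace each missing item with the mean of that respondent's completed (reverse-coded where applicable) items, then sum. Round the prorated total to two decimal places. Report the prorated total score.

12.57

Reverse-coded (reversed = (0+5) − raw = 5 − raw):
  item 4: 5 − 3 = 2
  item 7: 5 − 5 = 0
Completed scored items (7 of 8): 1, 4, 2, 2, 0, 0, 2; sum = 11.
Person mean = 11 / 7 ≈ 1.5714
Prorated total = (11 / 7) × 8 = 12.57 (to 2 dp)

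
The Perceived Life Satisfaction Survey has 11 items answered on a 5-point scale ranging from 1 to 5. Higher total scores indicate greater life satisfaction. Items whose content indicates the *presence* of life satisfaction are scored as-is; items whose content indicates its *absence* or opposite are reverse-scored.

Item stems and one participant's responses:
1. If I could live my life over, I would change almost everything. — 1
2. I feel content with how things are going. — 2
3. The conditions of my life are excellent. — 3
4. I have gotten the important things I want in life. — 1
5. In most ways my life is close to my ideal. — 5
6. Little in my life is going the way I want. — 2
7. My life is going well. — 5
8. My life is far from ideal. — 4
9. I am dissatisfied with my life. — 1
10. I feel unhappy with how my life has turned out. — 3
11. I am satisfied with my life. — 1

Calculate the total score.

36

Items 1, 6, 8, 9, 10 describe the absence/opposite of life satisfaction → reverse-score.
reversed = (1+5) − raw = 6 − raw.
  item 1: 6 − 1 = 5
  item 2: 2
  item 3: 3
  item 4: 1
  item 5: 5
  item 6: 6 − 2 = 4
  item 7: 5
  item 8: 6 − 4 = 2
  item 9: 6 − 1 = 5
  item 10: 6 − 3 = 3
  item 11: 1
Total = 5 + 2 + 3 + 1 + 5 + 4 + 5 + 2 + 5 + 3 + 1 = 36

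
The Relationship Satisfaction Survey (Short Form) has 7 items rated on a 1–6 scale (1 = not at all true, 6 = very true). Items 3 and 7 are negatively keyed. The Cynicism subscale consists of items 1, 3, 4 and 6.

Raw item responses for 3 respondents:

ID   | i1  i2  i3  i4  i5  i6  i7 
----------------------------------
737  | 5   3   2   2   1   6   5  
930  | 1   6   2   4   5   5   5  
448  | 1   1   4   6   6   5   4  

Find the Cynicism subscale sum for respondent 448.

Respondent 448 raw: 1, 1, 4, 6, 6, 5, 4.
Cynicism items: 1, 3, 4, 6.
Reverse-coded (reverse-coded value = 7 − response):
  item 1: 1
  item 3: 7 − 4 = 3
  item 4: 6
  item 6: 5
Sum = 1 + 3 + 6 + 5 = 15

15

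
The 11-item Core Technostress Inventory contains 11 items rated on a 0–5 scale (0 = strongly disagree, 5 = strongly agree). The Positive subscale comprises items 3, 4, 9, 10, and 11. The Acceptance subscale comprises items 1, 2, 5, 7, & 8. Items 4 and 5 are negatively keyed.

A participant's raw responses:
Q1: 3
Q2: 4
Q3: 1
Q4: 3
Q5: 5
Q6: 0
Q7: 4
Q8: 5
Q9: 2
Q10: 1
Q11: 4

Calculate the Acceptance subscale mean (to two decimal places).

3.20

Acceptance items: 1, 2, 5, 7, 8.
Of these, item 5 is negatively keyed; reversed = (0+5) − raw = 5 − raw.
  item 1: 3
  item 2: 4
  item 5: 5 − 5 = 0
  item 7: 4
  item 8: 5
Sum = 3 + 4 + 0 + 4 + 5 = 16
Mean = 16 / 5 = 3.20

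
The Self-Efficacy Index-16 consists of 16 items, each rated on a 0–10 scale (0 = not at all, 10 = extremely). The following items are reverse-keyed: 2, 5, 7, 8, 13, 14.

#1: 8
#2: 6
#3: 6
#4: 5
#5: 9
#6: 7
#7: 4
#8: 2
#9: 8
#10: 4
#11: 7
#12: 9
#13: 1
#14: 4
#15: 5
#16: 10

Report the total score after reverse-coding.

Reverse-coded items (on a 0–10 scale, reversed = 10 − raw):
  item 2: 10 − 6 = 4
  item 5: 10 − 9 = 1
  item 7: 10 − 4 = 6
  item 8: 10 − 2 = 8
  item 13: 10 − 1 = 9
  item 14: 10 − 4 = 6
After reverse-coding: 8, 4, 6, 5, 1, 7, 6, 8, 8, 4, 7, 9, 9, 6, 5, 10
Total = 8 + 4 + 6 + 5 + 1 + 7 + 6 + 8 + 8 + 4 + 7 + 9 + 9 + 6 + 5 + 10 = 103

103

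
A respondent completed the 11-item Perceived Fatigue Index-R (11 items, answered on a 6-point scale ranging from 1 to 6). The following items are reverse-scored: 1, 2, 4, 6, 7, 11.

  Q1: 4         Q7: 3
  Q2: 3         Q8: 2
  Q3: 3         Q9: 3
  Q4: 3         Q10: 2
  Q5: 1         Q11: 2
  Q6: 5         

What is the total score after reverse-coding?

33

Apply reverse scoring (reversed = (1+6) − raw = 7 − raw):
  item 1: 7 − 4 = 3
  item 2: 7 − 3 = 4
  item 4: 7 − 3 = 4
  item 6: 7 − 5 = 2
  item 7: 7 − 3 = 4
  item 11: 7 − 2 = 5
After reverse-coding: 3, 4, 3, 4, 1, 2, 4, 2, 3, 2, 5
Total = 3 + 4 + 3 + 4 + 1 + 2 + 4 + 2 + 3 + 2 + 5 = 33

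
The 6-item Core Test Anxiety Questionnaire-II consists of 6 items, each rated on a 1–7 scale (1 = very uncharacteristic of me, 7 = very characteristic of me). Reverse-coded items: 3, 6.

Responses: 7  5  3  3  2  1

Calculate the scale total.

Reverse-coded items use 8 − raw:
  item 3: 8 − 3 = 5
  item 6: 8 − 1 = 7
Scored items: 7, 5, 5, 3, 2, 7
Total = 7 + 5 + 5 + 3 + 2 + 7 = 29

29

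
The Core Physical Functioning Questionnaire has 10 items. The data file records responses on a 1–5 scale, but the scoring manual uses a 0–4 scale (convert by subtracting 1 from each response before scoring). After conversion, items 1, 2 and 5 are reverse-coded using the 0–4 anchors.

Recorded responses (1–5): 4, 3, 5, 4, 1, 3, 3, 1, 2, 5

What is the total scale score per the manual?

Convert to 0–4: 3, 2, 4, 3, 0, 2, 2, 0, 1, 4
Reverse-coded (reverse-coded value = 4 − response):
  item 1: 4 − 3 = 1
  item 2: 4 − 2 = 2
  item 5: 4 − 0 = 4
Scored: 1, 2, 4, 3, 4, 2, 2, 0, 1, 4
Total = 23

23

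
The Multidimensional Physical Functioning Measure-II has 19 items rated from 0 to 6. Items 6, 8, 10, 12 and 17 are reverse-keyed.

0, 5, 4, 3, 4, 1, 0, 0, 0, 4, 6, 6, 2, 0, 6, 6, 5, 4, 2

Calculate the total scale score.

Raw sum = 58. Reverse-keyed items: 6, 8, 10, 12, 17; their raw sum = 16.
Each reversal replaces raw with 6 − raw, changing the total by 6 − 2·raw per item.
Total = 58 + 5·6 − 2·16 = 58 + 30 − 32 = 56

56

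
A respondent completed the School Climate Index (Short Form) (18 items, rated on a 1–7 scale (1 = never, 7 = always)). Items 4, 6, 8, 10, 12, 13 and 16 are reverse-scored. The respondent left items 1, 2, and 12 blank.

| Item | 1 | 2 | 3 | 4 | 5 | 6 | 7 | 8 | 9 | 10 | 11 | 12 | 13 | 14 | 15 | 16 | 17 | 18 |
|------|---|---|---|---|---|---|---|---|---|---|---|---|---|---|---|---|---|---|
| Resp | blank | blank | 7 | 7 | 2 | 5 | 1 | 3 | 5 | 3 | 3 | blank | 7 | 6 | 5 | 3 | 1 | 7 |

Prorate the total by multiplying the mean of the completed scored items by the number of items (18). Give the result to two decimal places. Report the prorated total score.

68.40

Reverse-coded (on a 1–7 scale, reversed = 8 − raw):
  item 4: 8 − 7 = 1
  item 6: 8 − 5 = 3
  item 8: 8 − 3 = 5
  item 10: 8 − 3 = 5
  item 13: 8 − 7 = 1
  item 16: 8 − 3 = 5
Completed scored items (15 of 18): 7, 1, 2, 3, 1, 5, 5, 5, 3, 1, 6, 5, 5, 1, 7; sum = 57.
Person mean = 57 / 15 ≈ 3.8000
Prorated total = (57 / 15) × 18 = 68.40 (to 2 dp)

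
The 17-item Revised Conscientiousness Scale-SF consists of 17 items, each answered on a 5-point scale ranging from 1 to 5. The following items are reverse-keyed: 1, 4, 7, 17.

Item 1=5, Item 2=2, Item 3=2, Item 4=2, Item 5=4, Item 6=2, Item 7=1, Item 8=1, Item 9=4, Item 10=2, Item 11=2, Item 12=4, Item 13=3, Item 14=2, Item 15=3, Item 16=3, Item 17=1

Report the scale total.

Reversing items 1, 4, 7 and 17 with 6 − raw:
Total = (6−5) + 2 + 2 + (6−2) + 4 + 2 + (6−1) + 1 + 4 + 2 + 2 + 4 + 3 + 2 + 3 + 3 + (6−1)
      = 1 + 2 + 2 + 4 + 4 + 2 + 5 + 1 + 4 + 2 + 2 + 4 + 3 + 2 + 3 + 3 + 5 = 49

49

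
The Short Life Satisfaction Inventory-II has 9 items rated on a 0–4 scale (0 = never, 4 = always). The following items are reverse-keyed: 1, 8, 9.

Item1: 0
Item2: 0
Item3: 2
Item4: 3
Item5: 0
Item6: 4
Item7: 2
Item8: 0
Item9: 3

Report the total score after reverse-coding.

Apply reverse scoring (on a 0–4 scale, reversed = 4 − raw):
  item 1: 4 − 0 = 4
  item 8: 4 − 0 = 4
  item 9: 4 − 3 = 1
After reverse-coding: 4, 0, 2, 3, 0, 4, 2, 4, 1
Total = 4 + 0 + 2 + 3 + 0 + 4 + 2 + 4 + 1 = 20

20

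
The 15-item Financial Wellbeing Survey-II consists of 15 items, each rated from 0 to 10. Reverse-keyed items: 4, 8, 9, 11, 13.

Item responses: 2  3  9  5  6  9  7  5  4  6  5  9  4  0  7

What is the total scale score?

85

Apply reverse scoring (reverse-coded value = 10 − response):
  item 4: 10 − 5 = 5
  item 8: 10 − 5 = 5
  item 9: 10 − 4 = 6
  item 11: 10 − 5 = 5
  item 13: 10 − 4 = 6
After reverse-coding: 2, 3, 9, 5, 6, 9, 7, 5, 6, 6, 5, 9, 6, 0, 7
Total = 2 + 3 + 9 + 5 + 6 + 9 + 7 + 5 + 6 + 6 + 5 + 9 + 6 + 0 + 7 = 85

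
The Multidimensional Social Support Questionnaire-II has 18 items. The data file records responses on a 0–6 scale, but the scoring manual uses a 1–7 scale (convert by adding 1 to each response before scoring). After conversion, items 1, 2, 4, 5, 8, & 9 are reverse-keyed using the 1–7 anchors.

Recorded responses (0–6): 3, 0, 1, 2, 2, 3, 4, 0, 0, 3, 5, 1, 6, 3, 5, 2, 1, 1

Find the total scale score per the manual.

Convert to 1–7: 4, 1, 2, 3, 3, 4, 5, 1, 1, 4, 6, 2, 7, 4, 6, 3, 2, 2
Reverse-coded (reversed = (1+7) − raw = 8 − raw):
  item 1: 8 − 4 = 4
  item 2: 8 − 1 = 7
  item 4: 8 − 3 = 5
  item 5: 8 − 3 = 5
  item 8: 8 − 1 = 7
  item 9: 8 − 1 = 7
Scored: 4, 7, 2, 5, 5, 4, 5, 7, 7, 4, 6, 2, 7, 4, 6, 3, 2, 2
Total = 82

82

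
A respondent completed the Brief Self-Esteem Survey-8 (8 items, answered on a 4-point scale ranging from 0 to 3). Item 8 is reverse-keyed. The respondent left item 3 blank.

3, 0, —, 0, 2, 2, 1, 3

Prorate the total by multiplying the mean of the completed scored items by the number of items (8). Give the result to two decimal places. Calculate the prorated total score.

Reverse-coded (reverse-coded value = 3 − response):
  item 8: 3 − 3 = 0
Completed scored items (7 of 8): 3, 0, 0, 2, 2, 1, 0; sum = 8.
Person mean = 8 / 7 ≈ 1.1429
Prorated total = (8 / 7) × 8 = 9.14 (to 2 dp)

9.14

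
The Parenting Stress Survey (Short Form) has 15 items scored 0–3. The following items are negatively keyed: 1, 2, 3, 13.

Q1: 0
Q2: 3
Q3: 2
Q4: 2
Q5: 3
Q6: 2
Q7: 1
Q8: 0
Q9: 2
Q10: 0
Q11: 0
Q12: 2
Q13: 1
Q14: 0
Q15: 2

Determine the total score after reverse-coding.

Negatively keyed items use 3 − raw:
  item 1: 3 − 0 = 3
  item 2: 3 − 3 = 0
  item 3: 3 − 2 = 1
  item 13: 3 − 1 = 2
Scored items: 3, 0, 1, 2, 3, 2, 1, 0, 2, 0, 0, 2, 2, 0, 2
Total = 3 + 0 + 1 + 2 + 3 + 2 + 1 + 0 + 2 + 0 + 0 + 2 + 2 + 0 + 2 = 20

20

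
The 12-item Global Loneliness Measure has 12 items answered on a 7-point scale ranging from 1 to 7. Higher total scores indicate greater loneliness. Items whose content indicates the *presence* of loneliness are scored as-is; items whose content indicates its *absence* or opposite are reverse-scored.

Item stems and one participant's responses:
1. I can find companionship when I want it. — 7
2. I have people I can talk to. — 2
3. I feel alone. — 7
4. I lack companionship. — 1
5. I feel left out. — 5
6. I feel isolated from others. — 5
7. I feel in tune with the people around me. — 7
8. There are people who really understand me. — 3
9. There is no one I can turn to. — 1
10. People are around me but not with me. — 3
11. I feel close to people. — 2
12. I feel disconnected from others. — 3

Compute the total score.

44

Items 1, 2, 7, 8, 11 describe the absence/opposite of loneliness → reverse-score.
reversed = (1+7) − raw = 8 − raw.
  item 1: 8 − 7 = 1
  item 2: 8 − 2 = 6
  item 3: 7
  item 4: 1
  item 5: 5
  item 6: 5
  item 7: 8 − 7 = 1
  item 8: 8 − 3 = 5
  item 9: 1
  item 10: 3
  item 11: 8 − 2 = 6
  item 12: 3
Total = 1 + 6 + 7 + 1 + 5 + 5 + 1 + 5 + 1 + 3 + 6 + 3 = 44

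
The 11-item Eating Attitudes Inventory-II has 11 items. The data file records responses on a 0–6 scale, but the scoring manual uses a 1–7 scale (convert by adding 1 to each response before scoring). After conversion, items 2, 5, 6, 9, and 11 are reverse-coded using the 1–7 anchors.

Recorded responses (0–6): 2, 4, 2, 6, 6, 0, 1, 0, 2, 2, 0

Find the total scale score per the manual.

42

Convert to 1–7: 3, 5, 3, 7, 7, 1, 2, 1, 3, 3, 1
Reverse-coded (reverse-coded value = 8 − response):
  item 2: 8 − 5 = 3
  item 5: 8 − 7 = 1
  item 6: 8 − 1 = 7
  item 9: 8 − 3 = 5
  item 11: 8 − 1 = 7
Scored: 3, 3, 3, 7, 1, 7, 2, 1, 5, 3, 7
Total = 42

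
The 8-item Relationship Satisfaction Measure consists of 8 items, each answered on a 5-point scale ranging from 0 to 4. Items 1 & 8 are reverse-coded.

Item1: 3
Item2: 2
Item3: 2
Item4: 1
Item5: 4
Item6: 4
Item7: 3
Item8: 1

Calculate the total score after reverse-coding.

Raw sum = 20. Reverse-coded items: 1, 8; their raw sum = 4.
Each reversal replaces raw with 4 − raw, changing the total by 4 − 2·raw per item.
Total = 20 + 2·4 − 2·4 = 20 + 8 − 8 = 20

20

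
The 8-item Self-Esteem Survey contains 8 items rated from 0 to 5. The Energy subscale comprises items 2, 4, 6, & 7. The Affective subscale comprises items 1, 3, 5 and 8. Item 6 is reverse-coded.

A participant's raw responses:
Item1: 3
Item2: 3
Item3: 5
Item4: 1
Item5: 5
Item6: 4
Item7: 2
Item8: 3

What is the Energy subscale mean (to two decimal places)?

1.75

Energy items: 2, 4, 6, 7.
Of these, item 6 is reverse-coded; on a 0–5 scale, reversed = 5 − raw.
  item 2: 3
  item 4: 1
  item 6: 5 − 4 = 1
  item 7: 2
Sum = 3 + 1 + 1 + 2 = 7
Mean = 7 / 4 = 1.75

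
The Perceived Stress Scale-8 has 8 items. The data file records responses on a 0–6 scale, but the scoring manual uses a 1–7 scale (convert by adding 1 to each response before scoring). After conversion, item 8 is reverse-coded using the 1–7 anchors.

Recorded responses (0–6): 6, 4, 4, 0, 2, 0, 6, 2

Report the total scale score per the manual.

Convert to 1–7: 7, 5, 5, 1, 3, 1, 7, 3
Reverse-coded (reversed = (1+7) − raw = 8 − raw):
  item 8: 8 − 3 = 5
Scored: 7, 5, 5, 1, 3, 1, 7, 5
Total = 34

34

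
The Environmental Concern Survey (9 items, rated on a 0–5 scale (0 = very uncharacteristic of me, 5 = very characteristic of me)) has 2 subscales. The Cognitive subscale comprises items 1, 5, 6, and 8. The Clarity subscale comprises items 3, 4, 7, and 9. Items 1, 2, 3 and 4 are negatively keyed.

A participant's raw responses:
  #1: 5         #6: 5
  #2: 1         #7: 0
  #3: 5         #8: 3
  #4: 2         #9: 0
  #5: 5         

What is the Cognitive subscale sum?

Cognitive items: 1, 5, 6, 8.
Of these, item 1 is negatively keyed; on a 0–5 scale, reversed = 5 − raw.
  item 1: 5 − 5 = 0
  item 5: 5
  item 6: 5
  item 8: 3
Sum = 0 + 5 + 5 + 3 = 13

13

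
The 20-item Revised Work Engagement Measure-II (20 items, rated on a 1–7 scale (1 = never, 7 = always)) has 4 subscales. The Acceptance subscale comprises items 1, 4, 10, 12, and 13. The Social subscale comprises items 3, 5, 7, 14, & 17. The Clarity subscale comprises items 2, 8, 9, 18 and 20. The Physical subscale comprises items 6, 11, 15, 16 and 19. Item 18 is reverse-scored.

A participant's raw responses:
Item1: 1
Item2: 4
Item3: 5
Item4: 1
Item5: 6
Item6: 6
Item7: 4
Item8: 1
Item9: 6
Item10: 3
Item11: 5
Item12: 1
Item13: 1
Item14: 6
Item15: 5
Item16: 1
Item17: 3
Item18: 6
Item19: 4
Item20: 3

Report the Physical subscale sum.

21

Physical items: 6, 11, 15, 16, 19.
  item 6: 6
  item 11: 5
  item 15: 5
  item 16: 1
  item 19: 4
Sum = 6 + 5 + 5 + 1 + 4 = 21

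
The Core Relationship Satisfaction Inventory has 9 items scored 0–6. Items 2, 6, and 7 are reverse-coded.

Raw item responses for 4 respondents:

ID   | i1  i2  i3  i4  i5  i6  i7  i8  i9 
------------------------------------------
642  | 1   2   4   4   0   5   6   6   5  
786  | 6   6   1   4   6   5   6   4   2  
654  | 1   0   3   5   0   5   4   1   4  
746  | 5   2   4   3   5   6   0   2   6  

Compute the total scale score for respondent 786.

Respondent 786 raw: 6, 6, 1, 4, 6, 5, 6, 4, 2.
Reverse-coded (reversed = (0+6) − raw = 6 − raw):
  item 1: 6
  item 2: 6 − 6 = 0
  item 3: 1
  item 4: 4
  item 5: 6
  item 6: 6 − 5 = 1
  item 7: 6 − 6 = 0
  item 8: 4
  item 9: 2
Sum = 6 + 0 + 1 + 4 + 6 + 1 + 0 + 4 + 2 = 24

24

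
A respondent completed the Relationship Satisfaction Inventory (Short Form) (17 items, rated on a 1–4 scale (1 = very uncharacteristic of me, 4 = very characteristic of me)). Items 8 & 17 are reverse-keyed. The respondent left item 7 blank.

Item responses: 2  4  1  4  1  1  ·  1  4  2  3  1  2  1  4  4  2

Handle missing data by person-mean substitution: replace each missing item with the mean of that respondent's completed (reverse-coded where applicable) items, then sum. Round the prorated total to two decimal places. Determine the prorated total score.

43.56

Reverse-coded (on a 1–4 scale, reversed = 5 − raw):
  item 8: 5 − 1 = 4
  item 17: 5 − 2 = 3
Completed scored items (16 of 17): 2, 4, 1, 4, 1, 1, 4, 4, 2, 3, 1, 2, 1, 4, 4, 3; sum = 41.
Person mean = 41 / 16 ≈ 2.5625
Prorated total = (41 / 16) × 17 = 43.56 (to 2 dp)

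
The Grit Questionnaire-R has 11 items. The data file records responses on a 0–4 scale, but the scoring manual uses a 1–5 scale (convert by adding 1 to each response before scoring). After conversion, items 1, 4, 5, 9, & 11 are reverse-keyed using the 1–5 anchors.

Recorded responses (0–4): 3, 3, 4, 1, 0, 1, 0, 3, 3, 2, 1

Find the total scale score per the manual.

36

Convert to 1–5: 4, 4, 5, 2, 1, 2, 1, 4, 4, 3, 2
Reverse-coded (reverse-coded value = 6 − response):
  item 1: 6 − 4 = 2
  item 4: 6 − 2 = 4
  item 5: 6 − 1 = 5
  item 9: 6 − 4 = 2
  item 11: 6 − 2 = 4
Scored: 2, 4, 5, 4, 5, 2, 1, 4, 2, 3, 4
Total = 36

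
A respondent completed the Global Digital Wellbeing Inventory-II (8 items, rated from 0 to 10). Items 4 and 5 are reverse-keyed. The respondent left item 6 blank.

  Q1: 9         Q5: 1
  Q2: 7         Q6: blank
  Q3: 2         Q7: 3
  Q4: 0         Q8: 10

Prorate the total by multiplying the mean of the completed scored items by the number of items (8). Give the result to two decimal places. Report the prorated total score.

Reverse-coded (reversed = (0+10) − raw = 10 − raw):
  item 4: 10 − 0 = 10
  item 5: 10 − 1 = 9
Completed scored items (7 of 8): 9, 7, 2, 10, 9, 3, 10; sum = 50.
Person mean = 50 / 7 ≈ 7.1429
Prorated total = (50 / 7) × 8 = 57.14 (to 2 dp)

57.14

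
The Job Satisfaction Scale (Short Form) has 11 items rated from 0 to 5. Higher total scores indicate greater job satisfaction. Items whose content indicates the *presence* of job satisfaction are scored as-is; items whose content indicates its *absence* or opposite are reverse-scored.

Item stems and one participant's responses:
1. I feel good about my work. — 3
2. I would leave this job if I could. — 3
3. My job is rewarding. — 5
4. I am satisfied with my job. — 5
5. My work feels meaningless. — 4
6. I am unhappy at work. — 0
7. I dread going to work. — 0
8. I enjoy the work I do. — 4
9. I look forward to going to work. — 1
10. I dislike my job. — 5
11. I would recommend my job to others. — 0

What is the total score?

Items 2, 5, 6, 7, 10 describe the absence/opposite of job satisfaction → reverse-score.
reversed = (0+5) − raw = 5 − raw.
  item 1: 3
  item 2: 5 − 3 = 2
  item 3: 5
  item 4: 5
  item 5: 5 − 4 = 1
  item 6: 5 − 0 = 5
  item 7: 5 − 0 = 5
  item 8: 4
  item 9: 1
  item 10: 5 − 5 = 0
  item 11: 0
Total = 3 + 2 + 5 + 5 + 1 + 5 + 5 + 4 + 1 + 0 + 0 = 31

31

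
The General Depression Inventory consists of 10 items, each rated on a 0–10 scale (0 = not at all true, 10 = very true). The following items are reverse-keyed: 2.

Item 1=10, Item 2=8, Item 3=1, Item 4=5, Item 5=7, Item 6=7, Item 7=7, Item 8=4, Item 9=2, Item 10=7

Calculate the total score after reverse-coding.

52

Raw sum = 58. Reverse-keyed items: 2; their raw sum = 8.
Each reversal replaces raw with 10 − raw, changing the total by 10 − 2·raw per item.
Total = 58 + 1·10 − 2·8 = 58 + 10 − 16 = 52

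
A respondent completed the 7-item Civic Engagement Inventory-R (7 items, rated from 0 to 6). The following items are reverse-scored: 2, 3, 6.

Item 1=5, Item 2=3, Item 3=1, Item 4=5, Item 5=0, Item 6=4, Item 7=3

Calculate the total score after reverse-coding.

23

Raw sum = 21. Reverse-scored items: 2, 3, 6; their raw sum = 8.
Each reversal replaces raw with 6 − raw, changing the total by 6 − 2·raw per item.
Total = 21 + 3·6 − 2·8 = 21 + 18 − 16 = 23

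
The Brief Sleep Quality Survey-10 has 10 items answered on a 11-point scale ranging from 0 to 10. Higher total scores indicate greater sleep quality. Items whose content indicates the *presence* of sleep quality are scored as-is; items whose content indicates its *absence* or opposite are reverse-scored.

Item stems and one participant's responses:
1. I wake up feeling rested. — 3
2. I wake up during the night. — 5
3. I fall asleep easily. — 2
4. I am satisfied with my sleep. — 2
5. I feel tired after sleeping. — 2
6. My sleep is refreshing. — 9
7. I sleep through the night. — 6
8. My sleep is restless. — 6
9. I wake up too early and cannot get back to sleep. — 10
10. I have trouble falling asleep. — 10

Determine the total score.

39

Items 2, 5, 8, 9, 10 describe the absence/opposite of sleep quality → reverse-score.
on a 0–10 scale, reversed = 10 − raw.
  item 1: 3
  item 2: 10 − 5 = 5
  item 3: 2
  item 4: 2
  item 5: 10 − 2 = 8
  item 6: 9
  item 7: 6
  item 8: 10 − 6 = 4
  item 9: 10 − 10 = 0
  item 10: 10 − 10 = 0
Total = 3 + 5 + 2 + 2 + 8 + 9 + 6 + 4 + 0 + 0 = 39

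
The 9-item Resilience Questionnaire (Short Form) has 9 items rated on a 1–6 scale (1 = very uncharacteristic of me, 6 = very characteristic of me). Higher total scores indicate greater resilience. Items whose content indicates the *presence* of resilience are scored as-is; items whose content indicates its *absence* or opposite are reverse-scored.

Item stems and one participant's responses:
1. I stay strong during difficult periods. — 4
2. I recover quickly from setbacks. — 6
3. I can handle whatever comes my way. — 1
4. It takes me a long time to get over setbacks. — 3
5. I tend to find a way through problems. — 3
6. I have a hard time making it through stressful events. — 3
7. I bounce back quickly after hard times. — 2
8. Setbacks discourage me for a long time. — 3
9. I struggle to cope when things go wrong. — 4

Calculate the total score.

Items 4, 6, 8, 9 describe the absence/opposite of resilience → reverse-score.
on a 1–6 scale, reversed = 7 − raw.
  item 1: 4
  item 2: 6
  item 3: 1
  item 4: 7 − 3 = 4
  item 5: 3
  item 6: 7 − 3 = 4
  item 7: 2
  item 8: 7 − 3 = 4
  item 9: 7 − 4 = 3
Total = 4 + 6 + 1 + 4 + 3 + 4 + 2 + 4 + 3 = 31

31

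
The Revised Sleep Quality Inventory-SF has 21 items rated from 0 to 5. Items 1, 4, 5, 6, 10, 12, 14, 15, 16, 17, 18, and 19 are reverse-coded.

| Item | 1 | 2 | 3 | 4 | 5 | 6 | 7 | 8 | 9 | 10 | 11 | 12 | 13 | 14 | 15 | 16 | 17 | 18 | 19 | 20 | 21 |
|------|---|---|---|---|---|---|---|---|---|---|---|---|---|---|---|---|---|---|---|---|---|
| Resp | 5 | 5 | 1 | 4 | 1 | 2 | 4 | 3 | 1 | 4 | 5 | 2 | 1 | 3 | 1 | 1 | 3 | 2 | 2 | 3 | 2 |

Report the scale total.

55

Reverse-coded items (reversed = (0+5) − raw = 5 − raw):
  item 1: 5 − 5 = 0
  item 4: 5 − 4 = 1
  item 5: 5 − 1 = 4
  item 6: 5 − 2 = 3
  item 10: 5 − 4 = 1
  item 12: 5 − 2 = 3
  item 14: 5 − 3 = 2
  item 15: 5 − 1 = 4
  item 16: 5 − 1 = 4
  item 17: 5 − 3 = 2
  item 18: 5 − 2 = 3
  item 19: 5 − 2 = 3
Scored responses: 0, 5, 1, 1, 4, 3, 4, 3, 1, 1, 5, 3, 1, 2, 4, 4, 2, 3, 3, 3, 2
Total = 0 + 5 + 1 + 1 + 4 + 3 + 4 + 3 + 1 + 1 + 5 + 3 + 1 + 2 + 4 + 4 + 2 + 3 + 3 + 3 + 2 = 55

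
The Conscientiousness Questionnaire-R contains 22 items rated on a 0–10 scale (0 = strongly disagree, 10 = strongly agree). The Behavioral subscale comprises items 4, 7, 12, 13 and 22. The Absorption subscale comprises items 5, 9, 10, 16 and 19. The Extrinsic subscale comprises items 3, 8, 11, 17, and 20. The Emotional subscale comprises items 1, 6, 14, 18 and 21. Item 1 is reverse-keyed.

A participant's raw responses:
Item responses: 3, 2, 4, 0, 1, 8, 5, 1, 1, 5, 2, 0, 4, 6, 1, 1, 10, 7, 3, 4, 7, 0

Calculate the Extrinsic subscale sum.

21

Extrinsic items: 3, 8, 11, 17, 20.
  item 3: 4
  item 8: 1
  item 11: 2
  item 17: 10
  item 20: 4
Sum = 4 + 1 + 2 + 10 + 4 = 21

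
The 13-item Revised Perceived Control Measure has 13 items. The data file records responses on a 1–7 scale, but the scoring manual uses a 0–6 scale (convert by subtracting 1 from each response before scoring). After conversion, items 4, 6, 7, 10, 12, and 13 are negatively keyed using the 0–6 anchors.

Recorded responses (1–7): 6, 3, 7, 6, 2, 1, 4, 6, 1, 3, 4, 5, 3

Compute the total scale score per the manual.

Convert to 0–6: 5, 2, 6, 5, 1, 0, 3, 5, 0, 2, 3, 4, 2
Reverse-coded (reverse-coded value = 6 − response):
  item 4: 6 − 5 = 1
  item 6: 6 − 0 = 6
  item 7: 6 − 3 = 3
  item 10: 6 − 2 = 4
  item 12: 6 − 4 = 2
  item 13: 6 − 2 = 4
Scored: 5, 2, 6, 1, 1, 6, 3, 5, 0, 4, 3, 2, 4
Total = 42

42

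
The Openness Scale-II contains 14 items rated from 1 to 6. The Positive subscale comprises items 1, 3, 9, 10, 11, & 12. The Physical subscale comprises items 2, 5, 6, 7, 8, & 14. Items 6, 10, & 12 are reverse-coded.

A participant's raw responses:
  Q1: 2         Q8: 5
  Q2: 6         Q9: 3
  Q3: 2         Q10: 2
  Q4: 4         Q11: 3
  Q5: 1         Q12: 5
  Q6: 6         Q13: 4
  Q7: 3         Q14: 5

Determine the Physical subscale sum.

21

Physical items: 2, 5, 6, 7, 8, 14.
Of these, item 6 is reverse-coded; reversed = (1+6) − raw = 7 − raw.
  item 2: 6
  item 5: 1
  item 6: 7 − 6 = 1
  item 7: 3
  item 8: 5
  item 14: 5
Sum = 6 + 1 + 1 + 3 + 5 + 5 = 21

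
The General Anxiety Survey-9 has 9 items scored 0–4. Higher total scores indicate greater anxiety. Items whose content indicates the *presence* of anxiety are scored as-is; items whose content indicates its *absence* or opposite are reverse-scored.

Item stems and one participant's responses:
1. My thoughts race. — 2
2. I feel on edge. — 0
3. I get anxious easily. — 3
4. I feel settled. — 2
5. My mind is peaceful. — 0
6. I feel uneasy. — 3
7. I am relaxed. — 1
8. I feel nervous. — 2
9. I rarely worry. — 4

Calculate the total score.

Items 4, 5, 7, 9 describe the absence/opposite of anxiety → reverse-score.
reverse-coded value = 4 − response.
  item 1: 2
  item 2: 0
  item 3: 3
  item 4: 4 − 2 = 2
  item 5: 4 − 0 = 4
  item 6: 3
  item 7: 4 − 1 = 3
  item 8: 2
  item 9: 4 − 4 = 0
Total = 2 + 0 + 3 + 2 + 4 + 3 + 3 + 2 + 0 = 19

19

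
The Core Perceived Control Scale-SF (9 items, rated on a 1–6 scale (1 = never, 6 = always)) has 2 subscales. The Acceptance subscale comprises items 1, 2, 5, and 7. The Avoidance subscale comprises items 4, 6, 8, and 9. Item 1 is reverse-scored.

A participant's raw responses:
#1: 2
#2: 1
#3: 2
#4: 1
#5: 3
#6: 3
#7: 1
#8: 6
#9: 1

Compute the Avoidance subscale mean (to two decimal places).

Avoidance items: 4, 6, 8, 9.
  item 4: 1
  item 6: 3
  item 8: 6
  item 9: 1
Sum = 1 + 3 + 6 + 1 = 11
Mean = 11 / 4 = 2.75

2.75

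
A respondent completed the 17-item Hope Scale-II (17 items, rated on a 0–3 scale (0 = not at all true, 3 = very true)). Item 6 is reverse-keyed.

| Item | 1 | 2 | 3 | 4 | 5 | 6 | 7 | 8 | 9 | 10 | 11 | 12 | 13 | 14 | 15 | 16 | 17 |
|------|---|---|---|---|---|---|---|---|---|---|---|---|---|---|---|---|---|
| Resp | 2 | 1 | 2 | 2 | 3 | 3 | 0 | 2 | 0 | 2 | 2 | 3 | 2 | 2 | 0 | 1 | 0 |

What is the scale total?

24

Raw sum = 27. Reverse-keyed items: 6; their raw sum = 3.
Each reversal replaces raw with 3 − raw, changing the total by 3 − 2·raw per item.
Total = 27 + 1·3 − 2·3 = 27 + 3 − 6 = 24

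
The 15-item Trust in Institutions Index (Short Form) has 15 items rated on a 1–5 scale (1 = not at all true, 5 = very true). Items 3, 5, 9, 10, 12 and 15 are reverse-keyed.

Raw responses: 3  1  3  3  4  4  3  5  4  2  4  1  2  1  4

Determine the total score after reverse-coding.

44

Raw sum = 44. Reverse-keyed items: 3, 5, 9, 10, 12, 15; their raw sum = 18.
Each reversal replaces raw with 6 − raw, changing the total by 6 − 2·raw per item.
Total = 44 + 6·6 − 2·18 = 44 + 36 − 36 = 44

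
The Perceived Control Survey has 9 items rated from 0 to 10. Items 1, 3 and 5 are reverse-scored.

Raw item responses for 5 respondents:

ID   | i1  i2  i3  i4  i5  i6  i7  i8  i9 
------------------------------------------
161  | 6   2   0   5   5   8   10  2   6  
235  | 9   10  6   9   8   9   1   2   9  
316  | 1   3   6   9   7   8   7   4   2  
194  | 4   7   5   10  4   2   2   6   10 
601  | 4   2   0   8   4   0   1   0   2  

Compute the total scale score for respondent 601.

Respondent 601 raw: 4, 2, 0, 8, 4, 0, 1, 0, 2.
Reverse-coded (reversed = (0+10) − raw = 10 − raw):
  item 1: 10 − 4 = 6
  item 2: 2
  item 3: 10 − 0 = 10
  item 4: 8
  item 5: 10 − 4 = 6
  item 6: 0
  item 7: 1
  item 8: 0
  item 9: 2
Sum = 6 + 2 + 10 + 8 + 6 + 0 + 1 + 0 + 2 = 35

35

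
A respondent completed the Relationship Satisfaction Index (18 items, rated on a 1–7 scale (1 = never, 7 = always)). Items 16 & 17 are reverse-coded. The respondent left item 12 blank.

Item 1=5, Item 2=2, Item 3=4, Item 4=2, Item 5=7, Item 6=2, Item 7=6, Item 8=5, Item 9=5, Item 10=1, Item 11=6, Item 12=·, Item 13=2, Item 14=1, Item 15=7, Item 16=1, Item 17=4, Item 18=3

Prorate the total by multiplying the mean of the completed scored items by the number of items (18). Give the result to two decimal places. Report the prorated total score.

73.06

Reverse-coded (on a 1–7 scale, reversed = 8 − raw):
  item 16: 8 − 1 = 7
  item 17: 8 − 4 = 4
Completed scored items (17 of 18): 5, 2, 4, 2, 7, 2, 6, 5, 5, 1, 6, 2, 1, 7, 7, 4, 3; sum = 69.
Person mean = 69 / 17 ≈ 4.0588
Prorated total = (69 / 17) × 18 = 73.06 (to 2 dp)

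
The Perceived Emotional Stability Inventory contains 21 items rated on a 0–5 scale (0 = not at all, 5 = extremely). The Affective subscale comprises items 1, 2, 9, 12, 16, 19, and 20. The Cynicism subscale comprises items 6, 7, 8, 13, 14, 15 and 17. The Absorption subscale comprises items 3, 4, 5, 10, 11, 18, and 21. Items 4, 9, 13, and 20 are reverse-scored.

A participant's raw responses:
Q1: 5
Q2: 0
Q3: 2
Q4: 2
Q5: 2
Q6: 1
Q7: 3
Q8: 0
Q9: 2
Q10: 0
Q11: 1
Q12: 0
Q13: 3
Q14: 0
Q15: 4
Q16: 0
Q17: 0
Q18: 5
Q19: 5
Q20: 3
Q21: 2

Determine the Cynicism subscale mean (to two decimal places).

Cynicism items: 6, 7, 8, 13, 14, 15, 17.
Of these, item 13 is reverse-scored; reversed = (0+5) − raw = 5 − raw.
  item 6: 1
  item 7: 3
  item 8: 0
  item 13: 5 − 3 = 2
  item 14: 0
  item 15: 4
  item 17: 0
Sum = 1 + 3 + 0 + 2 + 0 + 4 + 0 = 10
Mean = 10 / 7 = 1.43

1.43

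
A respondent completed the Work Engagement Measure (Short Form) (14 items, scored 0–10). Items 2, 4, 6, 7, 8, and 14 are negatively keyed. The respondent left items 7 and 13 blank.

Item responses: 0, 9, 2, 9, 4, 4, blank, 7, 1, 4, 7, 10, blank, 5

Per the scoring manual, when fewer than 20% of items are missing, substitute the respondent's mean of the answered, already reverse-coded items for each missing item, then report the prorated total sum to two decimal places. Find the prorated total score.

51.33

Reverse-coded (reversed = (0+10) − raw = 10 − raw):
  item 2: 10 − 9 = 1
  item 4: 10 − 9 = 1
  item 6: 10 − 4 = 6
  item 8: 10 − 7 = 3
  item 14: 10 − 5 = 5
Completed scored items (12 of 14): 0, 1, 2, 1, 4, 6, 3, 1, 4, 7, 10, 5; sum = 44.
Person mean = 44 / 12 ≈ 3.6667
Prorated total = (44 / 12) × 14 = 51.33 (to 2 dp)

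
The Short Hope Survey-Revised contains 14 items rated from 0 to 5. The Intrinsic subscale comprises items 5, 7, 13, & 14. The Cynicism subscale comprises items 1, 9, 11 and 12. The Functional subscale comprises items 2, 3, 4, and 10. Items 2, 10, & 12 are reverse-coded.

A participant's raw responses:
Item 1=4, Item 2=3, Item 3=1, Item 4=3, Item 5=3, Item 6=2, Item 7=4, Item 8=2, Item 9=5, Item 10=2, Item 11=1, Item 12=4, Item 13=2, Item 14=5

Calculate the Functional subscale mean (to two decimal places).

Functional items: 2, 3, 4, 10.
Of these, items 2 & 10 are reverse-coded; on a 0–5 scale, reversed = 5 − raw.
  item 2: 5 − 3 = 2
  item 3: 1
  item 4: 3
  item 10: 5 − 2 = 3
Sum = 2 + 1 + 3 + 3 = 9
Mean = 9 / 4 = 2.25

2.25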